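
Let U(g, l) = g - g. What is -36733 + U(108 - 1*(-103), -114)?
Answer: -36733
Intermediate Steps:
U(g, l) = 0
-36733 + U(108 - 1*(-103), -114) = -36733 + 0 = -36733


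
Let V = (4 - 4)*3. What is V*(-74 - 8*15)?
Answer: 0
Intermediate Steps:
V = 0 (V = 0*3 = 0)
V*(-74 - 8*15) = 0*(-74 - 8*15) = 0*(-74 - 120) = 0*(-194) = 0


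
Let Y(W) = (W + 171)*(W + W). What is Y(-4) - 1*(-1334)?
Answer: -2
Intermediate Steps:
Y(W) = 2*W*(171 + W) (Y(W) = (171 + W)*(2*W) = 2*W*(171 + W))
Y(-4) - 1*(-1334) = 2*(-4)*(171 - 4) - 1*(-1334) = 2*(-4)*167 + 1334 = -1336 + 1334 = -2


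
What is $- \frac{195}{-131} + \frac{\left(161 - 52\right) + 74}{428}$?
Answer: $\frac{107433}{56068} \approx 1.9161$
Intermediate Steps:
$- \frac{195}{-131} + \frac{\left(161 - 52\right) + 74}{428} = \left(-195\right) \left(- \frac{1}{131}\right) + \left(109 + 74\right) \frac{1}{428} = \frac{195}{131} + 183 \cdot \frac{1}{428} = \frac{195}{131} + \frac{183}{428} = \frac{107433}{56068}$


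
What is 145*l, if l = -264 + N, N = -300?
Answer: -81780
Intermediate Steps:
l = -564 (l = -264 - 300 = -564)
145*l = 145*(-564) = -81780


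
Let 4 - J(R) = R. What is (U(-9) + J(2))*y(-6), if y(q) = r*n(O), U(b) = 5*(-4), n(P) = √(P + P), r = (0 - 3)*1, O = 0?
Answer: 0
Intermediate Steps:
J(R) = 4 - R
r = -3 (r = -3*1 = -3)
n(P) = √2*√P (n(P) = √(2*P) = √2*√P)
U(b) = -20
y(q) = 0 (y(q) = -3*√2*√0 = -3*√2*0 = -3*0 = 0)
(U(-9) + J(2))*y(-6) = (-20 + (4 - 1*2))*0 = (-20 + (4 - 2))*0 = (-20 + 2)*0 = -18*0 = 0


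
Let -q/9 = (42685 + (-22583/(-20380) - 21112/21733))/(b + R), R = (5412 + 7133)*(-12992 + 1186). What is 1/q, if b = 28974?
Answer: 65586179751467840/170154345723111 ≈ 385.45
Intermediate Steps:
R = -148106270 (R = 12545*(-11806) = -148106270)
q = 170154345723111/65586179751467840 (q = -9*(42685 + (-22583/(-20380) - 21112/21733))/(28974 - 148106270) = -9*(42685 + (-22583*(-1/20380) - 21112*1/21733))/(-148077296) = -9*(42685 + (22583/20380 - 21112/21733))*(-1)/148077296 = -9*(42685 + 60533779/442918540)*(-1)/148077296 = -170154345723111*(-1)/(442918540*148077296) = -9*(-18906038413679/65586179751467840) = 170154345723111/65586179751467840 ≈ 0.0025944)
1/q = 1/(170154345723111/65586179751467840) = 65586179751467840/170154345723111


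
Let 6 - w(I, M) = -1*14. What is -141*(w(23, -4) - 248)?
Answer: 32148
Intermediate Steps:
w(I, M) = 20 (w(I, M) = 6 - (-1)*14 = 6 - 1*(-14) = 6 + 14 = 20)
-141*(w(23, -4) - 248) = -141*(20 - 248) = -141*(-228) = 32148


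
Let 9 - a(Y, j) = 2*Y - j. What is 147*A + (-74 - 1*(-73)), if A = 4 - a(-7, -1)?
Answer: -2647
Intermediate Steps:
a(Y, j) = 9 + j - 2*Y (a(Y, j) = 9 - (2*Y - j) = 9 - (-j + 2*Y) = 9 + (j - 2*Y) = 9 + j - 2*Y)
A = -18 (A = 4 - (9 - 1 - 2*(-7)) = 4 - (9 - 1 + 14) = 4 - 1*22 = 4 - 22 = -18)
147*A + (-74 - 1*(-73)) = 147*(-18) + (-74 - 1*(-73)) = -2646 + (-74 + 73) = -2646 - 1 = -2647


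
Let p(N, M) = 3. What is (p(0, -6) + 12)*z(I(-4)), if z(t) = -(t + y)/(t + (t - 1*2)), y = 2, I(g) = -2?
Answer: 0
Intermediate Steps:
z(t) = -(2 + t)/(-2 + 2*t) (z(t) = -(t + 2)/(t + (t - 1*2)) = -(2 + t)/(t + (t - 2)) = -(2 + t)/(t + (-2 + t)) = -(2 + t)/(-2 + 2*t))
(p(0, -6) + 12)*z(I(-4)) = (3 + 12)*((-2 - 1*(-2))/(2*(-1 - 2))) = 15*((1/2)*(-2 + 2)/(-3)) = 15*((1/2)*(-1/3)*0) = 15*0 = 0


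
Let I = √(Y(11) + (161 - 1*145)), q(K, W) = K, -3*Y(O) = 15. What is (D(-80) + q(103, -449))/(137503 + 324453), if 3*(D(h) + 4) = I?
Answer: 9/41996 + √11/1385868 ≈ 0.00021670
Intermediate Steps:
Y(O) = -5 (Y(O) = -⅓*15 = -5)
I = √11 (I = √(-5 + (161 - 1*145)) = √(-5 + (161 - 145)) = √(-5 + 16) = √11 ≈ 3.3166)
D(h) = -4 + √11/3
(D(-80) + q(103, -449))/(137503 + 324453) = ((-4 + √11/3) + 103)/(137503 + 324453) = (99 + √11/3)/461956 = (99 + √11/3)*(1/461956) = 9/41996 + √11/1385868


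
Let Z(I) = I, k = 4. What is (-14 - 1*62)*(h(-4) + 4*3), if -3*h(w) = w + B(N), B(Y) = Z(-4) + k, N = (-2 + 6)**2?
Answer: -3040/3 ≈ -1013.3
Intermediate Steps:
N = 16 (N = 4**2 = 16)
B(Y) = 0 (B(Y) = -4 + 4 = 0)
h(w) = -w/3 (h(w) = -(w + 0)/3 = -w/3)
(-14 - 1*62)*(h(-4) + 4*3) = (-14 - 1*62)*(-1/3*(-4) + 4*3) = (-14 - 62)*(4/3 + 12) = -76*40/3 = -3040/3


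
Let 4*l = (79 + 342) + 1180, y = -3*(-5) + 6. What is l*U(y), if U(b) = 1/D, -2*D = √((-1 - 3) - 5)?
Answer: 1601*I/6 ≈ 266.83*I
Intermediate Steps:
y = 21 (y = 15 + 6 = 21)
D = -3*I/2 (D = -√((-1 - 3) - 5)/2 = -√(-4 - 5)/2 = -3*I/2 ≈ -1.5*I)
U(b) = 2*I/3 (U(b) = 1/(-3*I/2) = 2*I/3)
l = 1601/4 (l = ((79 + 342) + 1180)/4 = (421 + 1180)/4 = (¼)*1601 = 1601/4 ≈ 400.25)
l*U(y) = 1601*(2*I/3)/4 = 1601*I/6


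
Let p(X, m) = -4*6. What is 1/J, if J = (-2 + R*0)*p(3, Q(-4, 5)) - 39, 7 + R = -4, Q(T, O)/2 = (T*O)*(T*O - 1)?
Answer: ⅑ ≈ 0.11111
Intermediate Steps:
Q(T, O) = 2*O*T*(-1 + O*T) (Q(T, O) = 2*((T*O)*(T*O - 1)) = 2*((O*T)*(O*T - 1)) = 2*((O*T)*(-1 + O*T)) = 2*(O*T*(-1 + O*T)) = 2*O*T*(-1 + O*T))
R = -11 (R = -7 - 4 = -11)
p(X, m) = -24
J = 9 (J = (-2 - 11*0)*(-24) - 39 = (-2 + 0)*(-24) - 39 = -2*(-24) - 39 = 48 - 39 = 9)
1/J = 1/9 = ⅑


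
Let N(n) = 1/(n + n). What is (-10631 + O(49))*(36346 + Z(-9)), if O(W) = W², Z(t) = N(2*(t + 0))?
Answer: -5384292325/18 ≈ -2.9913e+8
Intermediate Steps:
N(n) = 1/(2*n)
Z(t) = 1/(4*t) (Z(t) = 1/(2*((2*(t + 0)))) = 1/(2*((2*t))) = (1/(2*t))/2 = 1/(4*t))
(-10631 + O(49))*(36346 + Z(-9)) = (-10631 + 49²)*(36346 + (¼)/(-9)) = (-10631 + 2401)*(36346 + (¼)*(-⅑)) = -8230*(36346 - 1/36) = -8230*1308455/36 = -5384292325/18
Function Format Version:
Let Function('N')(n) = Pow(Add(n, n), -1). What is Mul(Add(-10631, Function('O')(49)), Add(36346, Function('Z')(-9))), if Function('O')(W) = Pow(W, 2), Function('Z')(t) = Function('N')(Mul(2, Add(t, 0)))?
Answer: Rational(-5384292325, 18) ≈ -2.9913e+8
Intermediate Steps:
Function('N')(n) = Mul(Rational(1, 2), Pow(n, -1)) (Function('N')(n) = Pow(Mul(2, n), -1) = Mul(Rational(1, 2), Pow(n, -1)))
Function('Z')(t) = Mul(Rational(1, 4), Pow(t, -1)) (Function('Z')(t) = Mul(Rational(1, 2), Pow(Mul(2, Add(t, 0)), -1)) = Mul(Rational(1, 2), Pow(Mul(2, t), -1)) = Mul(Rational(1, 2), Mul(Rational(1, 2), Pow(t, -1))) = Mul(Rational(1, 4), Pow(t, -1)))
Mul(Add(-10631, Function('O')(49)), Add(36346, Function('Z')(-9))) = Mul(Add(-10631, Pow(49, 2)), Add(36346, Mul(Rational(1, 4), Pow(-9, -1)))) = Mul(Add(-10631, 2401), Add(36346, Mul(Rational(1, 4), Rational(-1, 9)))) = Mul(-8230, Add(36346, Rational(-1, 36))) = Mul(-8230, Rational(1308455, 36)) = Rational(-5384292325, 18)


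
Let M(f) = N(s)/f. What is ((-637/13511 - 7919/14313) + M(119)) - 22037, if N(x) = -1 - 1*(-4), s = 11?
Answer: -507141246931010/23012570217 ≈ -22038.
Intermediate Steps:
N(x) = 3 (N(x) = -1 + 4 = 3)
M(f) = 3/f
((-637/13511 - 7919/14313) + M(119)) - 22037 = ((-637/13511 - 7919/14313) + 3/119) - 22037 = (-116110990/193382943 + 3/119) - 22037 = -13237058981/23012570217 - 22037 = -507141246931010/23012570217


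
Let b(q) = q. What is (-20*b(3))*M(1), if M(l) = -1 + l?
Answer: 0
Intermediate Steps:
(-20*b(3))*M(1) = (-20*3)*(-1 + 1) = -60*0 = 0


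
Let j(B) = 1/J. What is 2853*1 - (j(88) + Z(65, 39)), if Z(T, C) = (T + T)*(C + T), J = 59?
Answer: -629354/59 ≈ -10667.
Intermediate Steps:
Z(T, C) = 2*T*(C + T) (Z(T, C) = (2*T)*(C + T) = 2*T*(C + T))
j(B) = 1/59
2853*1 - (j(88) + Z(65, 39)) = 2853*1 - (1/59 + 2*65*(39 + 65)) = 2853 - (1/59 + 2*65*104) = 2853 - (1/59 + 13520) = 2853 - 1*797681/59 = 2853 - 797681/59 = -629354/59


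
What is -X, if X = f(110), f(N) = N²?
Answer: -12100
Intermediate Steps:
X = 12100 (X = 110² = 12100)
-X = -1*12100 = -12100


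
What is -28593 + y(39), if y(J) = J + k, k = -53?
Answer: -28607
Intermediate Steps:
y(J) = -53 + J (y(J) = J - 53 = -53 + J)
-28593 + y(39) = -28593 + (-53 + 39) = -28593 - 14 = -28607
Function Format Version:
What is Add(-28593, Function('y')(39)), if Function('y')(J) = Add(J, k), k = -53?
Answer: -28607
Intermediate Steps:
Function('y')(J) = Add(-53, J) (Function('y')(J) = Add(J, -53) = Add(-53, J))
Add(-28593, Function('y')(39)) = Add(-28593, Add(-53, 39)) = Add(-28593, -14) = -28607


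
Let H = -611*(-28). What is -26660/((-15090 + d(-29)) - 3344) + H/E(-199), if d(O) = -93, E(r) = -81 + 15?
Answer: -157600178/611391 ≈ -257.77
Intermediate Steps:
E(r) = -66
H = 17108
-26660/((-15090 + d(-29)) - 3344) + H/E(-199) = -26660/((-15090 - 93) - 3344) + 17108/(-66) = -26660/(-15183 - 3344) + 17108*(-1/66) = -26660/(-18527) - 8554/33 = -26660*(-1/18527) - 8554/33 = 26660/18527 - 8554/33 = -157600178/611391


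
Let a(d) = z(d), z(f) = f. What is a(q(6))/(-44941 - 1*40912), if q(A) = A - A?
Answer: 0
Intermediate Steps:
q(A) = 0
a(d) = d
a(q(6))/(-44941 - 1*40912) = 0/(-44941 - 1*40912) = 0/(-44941 - 40912) = 0/(-85853) = 0*(-1/85853) = 0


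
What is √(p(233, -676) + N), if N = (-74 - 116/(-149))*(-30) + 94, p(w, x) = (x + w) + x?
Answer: 5*√1040467/149 ≈ 34.229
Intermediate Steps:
p(w, x) = w + 2*x (p(w, x) = (w + x) + x = w + 2*x)
N = 341306/149 (N = (-74 - 116*(-1/149))*(-30) + 94 = (-74 + 116/149)*(-30) + 94 = -10910/149*(-30) + 94 = 327300/149 + 94 = 341306/149 ≈ 2290.6)
√(p(233, -676) + N) = √((233 + 2*(-676)) + 341306/149) = √((233 - 1352) + 341306/149) = √(-1119 + 341306/149) = √(174575/149) = 5*√1040467/149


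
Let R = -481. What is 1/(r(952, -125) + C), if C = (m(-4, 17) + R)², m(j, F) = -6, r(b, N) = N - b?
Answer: 1/236092 ≈ 4.2356e-6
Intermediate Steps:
C = 237169 (C = (-6 - 481)² = (-487)² = 237169)
1/(r(952, -125) + C) = 1/((-125 - 1*952) + 237169) = 1/((-125 - 952) + 237169) = 1/(-1077 + 237169) = 1/236092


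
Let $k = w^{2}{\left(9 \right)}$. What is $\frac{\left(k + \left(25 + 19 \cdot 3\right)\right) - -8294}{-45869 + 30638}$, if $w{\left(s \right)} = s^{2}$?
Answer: $- \frac{4979}{5077} \approx -0.9807$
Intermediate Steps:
$k = 6561$ ($k = \left(9^{2}\right)^{2} = 81^{2} = 6561$)
$\frac{\left(k + \left(25 + 19 \cdot 3\right)\right) - -8294}{-45869 + 30638} = \frac{\left(6561 + \left(25 + 19 \cdot 3\right)\right) - -8294}{-45869 + 30638} = \frac{\left(6561 + \left(25 + 57\right)\right) + 8294}{-15231} = \left(\left(6561 + 82\right) + 8294\right) \left(- \frac{1}{15231}\right) = \left(6643 + 8294\right) \left(- \frac{1}{15231}\right) = 14937 \left(- \frac{1}{15231}\right) = - \frac{4979}{5077}$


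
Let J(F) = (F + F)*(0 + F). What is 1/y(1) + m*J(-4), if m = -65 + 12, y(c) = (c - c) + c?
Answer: -1695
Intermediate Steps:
y(c) = c (y(c) = 0 + c = c)
m = -53
J(F) = 2*F**2 (J(F) = (2*F)*F = 2*F**2)
1/y(1) + m*J(-4) = 1/1 - 106*(-4)**2 = 1 - 106*16 = 1 - 53*32 = 1 - 1696 = -1695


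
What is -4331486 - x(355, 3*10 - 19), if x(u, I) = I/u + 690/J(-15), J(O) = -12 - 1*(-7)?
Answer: -1537628551/355 ≈ -4.3313e+6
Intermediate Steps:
J(O) = -5 (J(O) = -12 + 7 = -5)
x(u, I) = -138 + I/u (x(u, I) = I/u + 690/(-5) = I/u + 690*(-⅕) = I/u - 138 = -138 + I/u)
-4331486 - x(355, 3*10 - 19) = -4331486 - (-138 + (3*10 - 19)/355) = -4331486 - (-138 + (30 - 19)*(1/355)) = -4331486 - (-138 + 11*(1/355)) = -4331486 - (-138 + 11/355) = -4331486 - 1*(-48979/355) = -4331486 + 48979/355 = -1537628551/355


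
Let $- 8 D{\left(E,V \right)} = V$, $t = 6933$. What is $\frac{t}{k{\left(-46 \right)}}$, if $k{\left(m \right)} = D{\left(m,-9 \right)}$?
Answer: $\frac{18488}{3} \approx 6162.7$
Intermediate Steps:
$D{\left(E,V \right)} = - \frac{V}{8}$
$k{\left(m \right)} = \frac{9}{8}$ ($k{\left(m \right)} = \left(- \frac{1}{8}\right) \left(-9\right) = \frac{9}{8}$)
$\frac{t}{k{\left(-46 \right)}} = \frac{6933}{\frac{9}{8}} = 6933 \cdot \frac{8}{9} = \frac{18488}{3}$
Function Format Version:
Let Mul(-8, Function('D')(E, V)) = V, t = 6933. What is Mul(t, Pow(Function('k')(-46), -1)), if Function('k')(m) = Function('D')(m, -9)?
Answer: Rational(18488, 3) ≈ 6162.7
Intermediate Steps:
Function('D')(E, V) = Mul(Rational(-1, 8), V)
Function('k')(m) = Rational(9, 8) (Function('k')(m) = Mul(Rational(-1, 8), -9) = Rational(9, 8))
Mul(t, Pow(Function('k')(-46), -1)) = Mul(6933, Pow(Rational(9, 8), -1)) = Mul(6933, Rational(8, 9)) = Rational(18488, 3)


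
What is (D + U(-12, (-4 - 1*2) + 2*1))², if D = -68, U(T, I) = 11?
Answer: 3249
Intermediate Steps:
(D + U(-12, (-4 - 1*2) + 2*1))² = (-68 + 11)² = (-57)² = 3249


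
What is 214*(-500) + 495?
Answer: -106505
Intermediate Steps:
214*(-500) + 495 = -107000 + 495 = -106505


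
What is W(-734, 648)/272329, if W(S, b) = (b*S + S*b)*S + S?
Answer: 698227042/272329 ≈ 2563.9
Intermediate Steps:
W(S, b) = S + 2*b*S² (W(S, b) = (S*b + S*b)*S + S = (2*S*b)*S + S = 2*b*S² + S = S + 2*b*S²)
W(-734, 648)/272329 = -734*(1 + 2*(-734)*648)/272329 = -734*(1 - 951264)*(1/272329) = -734*(-951263)*(1/272329) = 698227042*(1/272329) = 698227042/272329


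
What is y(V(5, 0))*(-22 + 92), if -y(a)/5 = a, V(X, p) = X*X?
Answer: -8750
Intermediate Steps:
V(X, p) = X²
y(a) = -5*a
y(V(5, 0))*(-22 + 92) = (-5*5²)*(-22 + 92) = -5*25*70 = -125*70 = -8750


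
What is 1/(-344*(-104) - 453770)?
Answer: -1/417994 ≈ -2.3924e-6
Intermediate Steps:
1/(-344*(-104) - 453770) = 1/(35776 - 453770) = 1/(-417994) = -1/417994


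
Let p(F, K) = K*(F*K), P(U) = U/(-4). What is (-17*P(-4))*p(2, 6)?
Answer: -1224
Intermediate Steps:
P(U) = -U/4 (P(U) = U*(-1/4) = -U/4)
p(F, K) = F*K**2
(-17*P(-4))*p(2, 6) = (-(-17)*(-4)/4)*(2*6**2) = (-17*1)*(2*36) = -17*72 = -1224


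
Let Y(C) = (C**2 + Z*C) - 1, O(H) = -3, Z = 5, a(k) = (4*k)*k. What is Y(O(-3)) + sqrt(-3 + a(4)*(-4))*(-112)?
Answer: -7 - 112*I*sqrt(259) ≈ -7.0 - 1802.5*I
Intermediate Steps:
a(k) = 4*k**2
Y(C) = -1 + C**2 + 5*C (Y(C) = (C**2 + 5*C) - 1 = -1 + C**2 + 5*C)
Y(O(-3)) + sqrt(-3 + a(4)*(-4))*(-112) = (-1 + (-3)**2 + 5*(-3)) + sqrt(-3 + (4*4**2)*(-4))*(-112) = (-1 + 9 - 15) + sqrt(-3 + (4*16)*(-4))*(-112) = -7 + sqrt(-3 + 64*(-4))*(-112) = -7 + sqrt(-3 - 256)*(-112) = -7 + sqrt(-259)*(-112) = -7 + (I*sqrt(259))*(-112) = -7 - 112*I*sqrt(259)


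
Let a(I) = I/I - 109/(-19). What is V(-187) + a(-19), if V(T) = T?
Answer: -3425/19 ≈ -180.26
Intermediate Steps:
a(I) = 128/19 (a(I) = 1 - 109*(-1/19) = 1 + 109/19 = 128/19)
V(-187) + a(-19) = -187 + 128/19 = -3425/19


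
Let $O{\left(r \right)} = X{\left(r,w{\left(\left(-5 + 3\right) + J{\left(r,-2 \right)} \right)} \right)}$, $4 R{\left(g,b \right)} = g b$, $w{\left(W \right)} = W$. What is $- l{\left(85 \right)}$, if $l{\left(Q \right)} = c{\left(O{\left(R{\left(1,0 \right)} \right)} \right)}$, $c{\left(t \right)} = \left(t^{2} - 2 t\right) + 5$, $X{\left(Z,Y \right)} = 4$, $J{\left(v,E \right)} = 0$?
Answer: $-13$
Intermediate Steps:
$R{\left(g,b \right)} = \frac{b g}{4}$ ($R{\left(g,b \right)} = \frac{g b}{4} = \frac{b g}{4}$)
$O{\left(r \right)} = 4$
$c{\left(t \right)} = 5 + t^{2} - 2 t$
$l{\left(Q \right)} = 13$ ($l{\left(Q \right)} = 5 + 4^{2} - 8 = 5 + 16 - 8 = 13$)
$- l{\left(85 \right)} = \left(-1\right) 13 = -13$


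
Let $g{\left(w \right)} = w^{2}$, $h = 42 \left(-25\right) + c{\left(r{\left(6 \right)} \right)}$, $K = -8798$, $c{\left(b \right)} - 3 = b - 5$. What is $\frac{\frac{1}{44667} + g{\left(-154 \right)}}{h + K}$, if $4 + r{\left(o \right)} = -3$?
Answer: $- \frac{1059322573}{440282619} \approx -2.406$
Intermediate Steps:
$r{\left(o \right)} = -7$ ($r{\left(o \right)} = -4 - 3 = -7$)
$c{\left(b \right)} = -2 + b$ ($c{\left(b \right)} = 3 + \left(b - 5\right) = 3 + \left(-5 + b\right) = -2 + b$)
$h = -1059$ ($h = 42 \left(-25\right) - 9 = -1050 - 9 = -1059$)
$\frac{\frac{1}{44667} + g{\left(-154 \right)}}{h + K} = \frac{\frac{1}{44667} + \left(-154\right)^{2}}{-1059 - 8798} = \frac{\frac{1}{44667} + 23716}{-9857} = \frac{1059322573}{44667} \left(- \frac{1}{9857}\right) = - \frac{1059322573}{440282619}$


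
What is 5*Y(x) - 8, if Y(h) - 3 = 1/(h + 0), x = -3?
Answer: 16/3 ≈ 5.3333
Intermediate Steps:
Y(h) = 3 + 1/h (Y(h) = 3 + 1/(h + 0) = 3 + 1/h)
5*Y(x) - 8 = 5*(3 + 1/(-3)) - 8 = 5*(3 - ⅓) - 8 = 5*(8/3) - 8 = 40/3 - 8 = 16/3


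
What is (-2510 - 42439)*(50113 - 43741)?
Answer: -286415028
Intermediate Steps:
(-2510 - 42439)*(50113 - 43741) = -44949*6372 = -286415028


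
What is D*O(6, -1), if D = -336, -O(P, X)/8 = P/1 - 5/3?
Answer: 11648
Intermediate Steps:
O(P, X) = 40/3 - 8*P (O(P, X) = -8*(P/1 - 5/3) = -8*(P*1 - 5*1/3) = -8*(P - 5/3) = -8*(-5/3 + P) = 40/3 - 8*P)
D*O(6, -1) = -336*(40/3 - 8*6) = -336*(40/3 - 48) = -336*(-104/3) = 11648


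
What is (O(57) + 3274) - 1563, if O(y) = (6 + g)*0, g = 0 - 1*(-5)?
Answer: 1711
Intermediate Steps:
g = 5 (g = 0 + 5 = 5)
O(y) = 0 (O(y) = (6 + 5)*0 = 11*0 = 0)
(O(57) + 3274) - 1563 = (0 + 3274) - 1563 = 3274 - 1563 = 1711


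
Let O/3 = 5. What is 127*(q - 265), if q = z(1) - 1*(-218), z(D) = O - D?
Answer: -4191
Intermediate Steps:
O = 15 (O = 3*5 = 15)
z(D) = 15 - D
q = 232 (q = (15 - 1*1) - 1*(-218) = (15 - 1) + 218 = 14 + 218 = 232)
127*(q - 265) = 127*(232 - 265) = 127*(-33) = -4191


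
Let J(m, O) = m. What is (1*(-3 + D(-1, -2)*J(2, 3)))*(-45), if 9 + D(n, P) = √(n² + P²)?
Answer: 945 - 90*√5 ≈ 743.75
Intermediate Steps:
D(n, P) = -9 + √(P² + n²) (D(n, P) = -9 + √(n² + P²) = -9 + √(P² + n²))
(1*(-3 + D(-1, -2)*J(2, 3)))*(-45) = (1*(-3 + (-9 + √((-2)² + (-1)²))*2))*(-45) = (1*(-3 + (-9 + √(4 + 1))*2))*(-45) = (1*(-3 + (-9 + √5)*2))*(-45) = (1*(-3 + (-18 + 2*√5)))*(-45) = (1*(-21 + 2*√5))*(-45) = (-21 + 2*√5)*(-45) = 945 - 90*√5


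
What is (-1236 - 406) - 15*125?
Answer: -3517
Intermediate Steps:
(-1236 - 406) - 15*125 = -1642 - 1875 = -3517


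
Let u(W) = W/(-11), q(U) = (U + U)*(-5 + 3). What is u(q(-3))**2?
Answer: 144/121 ≈ 1.1901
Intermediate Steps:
q(U) = -4*U (q(U) = (2*U)*(-2) = -4*U)
u(W) = -W/11 (u(W) = W*(-1/11) = -W/11)
u(q(-3))**2 = (-(-4)*(-3)/11)**2 = (-1/11*12)**2 = (-12/11)**2 = 144/121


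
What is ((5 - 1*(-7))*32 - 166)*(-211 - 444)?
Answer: -142790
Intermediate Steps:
((5 - 1*(-7))*32 - 166)*(-211 - 444) = ((5 + 7)*32 - 166)*(-655) = (12*32 - 166)*(-655) = (384 - 166)*(-655) = 218*(-655) = -142790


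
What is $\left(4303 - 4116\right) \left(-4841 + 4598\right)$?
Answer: $-45441$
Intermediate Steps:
$\left(4303 - 4116\right) \left(-4841 + 4598\right) = 187 \left(-243\right) = -45441$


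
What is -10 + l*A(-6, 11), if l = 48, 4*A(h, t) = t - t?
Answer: -10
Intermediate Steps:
A(h, t) = 0 (A(h, t) = (t - t)/4 = (1/4)*0 = 0)
-10 + l*A(-6, 11) = -10 + 48*0 = -10 + 0 = -10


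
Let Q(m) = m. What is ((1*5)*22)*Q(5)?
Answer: 550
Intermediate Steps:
((1*5)*22)*Q(5) = ((1*5)*22)*5 = (5*22)*5 = 110*5 = 550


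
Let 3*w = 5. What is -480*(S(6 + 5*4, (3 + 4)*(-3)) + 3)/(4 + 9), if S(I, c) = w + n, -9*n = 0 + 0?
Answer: -2240/13 ≈ -172.31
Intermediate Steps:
w = 5/3 (w = (1/3)*5 = 5/3 ≈ 1.6667)
n = 0 (n = -(0 + 0)/9 = -1/9*0 = 0)
S(I, c) = 5/3 (S(I, c) = 5/3 + 0 = 5/3)
-480*(S(6 + 5*4, (3 + 4)*(-3)) + 3)/(4 + 9) = -480*(5/3 + 3)/(4 + 9) = -2240/13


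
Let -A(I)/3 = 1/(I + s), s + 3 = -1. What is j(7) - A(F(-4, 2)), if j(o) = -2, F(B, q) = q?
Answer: -7/2 ≈ -3.5000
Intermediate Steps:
s = -4 (s = -3 - 1 = -4)
A(I) = -3/(-4 + I) (A(I) = -3/(I - 4) = -3/(-4 + I))
j(7) - A(F(-4, 2)) = -2 - (-3)/(-4 + 2) = -2 - (-3)/(-2) = -2 - (-3)*(-1)/2 = -2 - 1*3/2 = -2 - 3/2 = -7/2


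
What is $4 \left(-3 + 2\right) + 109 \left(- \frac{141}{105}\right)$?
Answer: $- \frac{5263}{35} \approx -150.37$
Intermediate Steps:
$4 \left(-3 + 2\right) + 109 \left(- \frac{141}{105}\right) = 4 \left(-1\right) + 109 \left(\left(-141\right) \frac{1}{105}\right) = -4 + 109 \left(- \frac{47}{35}\right) = -4 - \frac{5123}{35} = - \frac{5263}{35}$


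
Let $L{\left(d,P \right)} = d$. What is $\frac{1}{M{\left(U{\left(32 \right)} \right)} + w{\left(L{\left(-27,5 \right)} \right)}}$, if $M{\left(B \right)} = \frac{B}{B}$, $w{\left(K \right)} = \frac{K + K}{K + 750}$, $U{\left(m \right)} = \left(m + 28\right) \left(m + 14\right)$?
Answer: $\frac{241}{223} \approx 1.0807$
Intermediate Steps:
$U{\left(m \right)} = \left(14 + m\right) \left(28 + m\right)$ ($U{\left(m \right)} = \left(28 + m\right) \left(14 + m\right) = \left(14 + m\right) \left(28 + m\right)$)
$w{\left(K \right)} = \frac{2 K}{750 + K}$
$M{\left(B \right)} = 1$
$\frac{1}{M{\left(U{\left(32 \right)} \right)} + w{\left(L{\left(-27,5 \right)} \right)}} = \frac{1}{1 + 2 \left(-27\right) \frac{1}{750 - 27}} = \frac{1}{1 + 2 \left(-27\right) \frac{1}{723}} = \frac{1}{1 - \frac{18}{241}} = \frac{1}{\frac{223}{241}} = \frac{241}{223}$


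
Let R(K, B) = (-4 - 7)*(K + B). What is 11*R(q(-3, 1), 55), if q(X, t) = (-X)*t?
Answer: -7018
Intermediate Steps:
q(X, t) = -X*t
R(K, B) = -11*B - 11*K (R(K, B) = -11*(B + K) = -11*B - 11*K)
11*R(q(-3, 1), 55) = 11*(-11*55 - (-11)*(-3)) = 11*(-605 - 11*3) = 11*(-605 - 33) = 11*(-638) = -7018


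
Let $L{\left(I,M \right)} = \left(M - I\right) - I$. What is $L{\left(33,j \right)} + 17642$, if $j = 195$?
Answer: $17771$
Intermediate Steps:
$L{\left(I,M \right)} = M - 2 I$
$L{\left(33,j \right)} + 17642 = \left(195 - 66\right) + 17642 = 129 + 17642 = 17771$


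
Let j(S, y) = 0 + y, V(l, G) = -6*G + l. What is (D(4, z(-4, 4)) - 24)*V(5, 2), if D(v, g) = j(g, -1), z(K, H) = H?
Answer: 175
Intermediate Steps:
V(l, G) = l - 6*G
j(S, y) = y
D(v, g) = -1
(D(4, z(-4, 4)) - 24)*V(5, 2) = (-1 - 24)*(5 - 6*2) = -25*(5 - 12) = -25*(-7) = 175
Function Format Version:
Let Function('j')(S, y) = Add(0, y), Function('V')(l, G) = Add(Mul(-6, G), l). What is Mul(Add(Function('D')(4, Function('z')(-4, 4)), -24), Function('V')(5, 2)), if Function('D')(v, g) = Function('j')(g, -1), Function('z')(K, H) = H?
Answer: 175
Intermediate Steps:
Function('V')(l, G) = Add(l, Mul(-6, G))
Function('j')(S, y) = y
Function('D')(v, g) = -1
Mul(Add(Function('D')(4, Function('z')(-4, 4)), -24), Function('V')(5, 2)) = Mul(Add(-1, -24), Add(5, Mul(-6, 2))) = Mul(-25, Add(5, -12)) = Mul(-25, -7) = 175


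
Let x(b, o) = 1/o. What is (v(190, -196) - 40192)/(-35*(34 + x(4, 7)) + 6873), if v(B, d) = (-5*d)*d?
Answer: -116136/2839 ≈ -40.907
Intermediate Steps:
v(B, d) = -5*d²
x(b, o) = 1/o
(v(190, -196) - 40192)/(-35*(34 + x(4, 7)) + 6873) = (-5*(-196)² - 40192)/(-35*(34 + 1/7) + 6873) = (-5*38416 - 40192)/(-35*(34 + ⅐) + 6873) = (-192080 - 40192)/(-35*239/7 + 6873) = -232272/(-1195 + 6873) = -232272/5678 = -232272*1/5678 = -116136/2839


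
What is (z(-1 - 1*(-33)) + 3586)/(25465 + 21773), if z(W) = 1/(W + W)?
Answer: 229505/3023232 ≈ 0.075914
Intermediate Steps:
z(W) = 1/(2*W)
(z(-1 - 1*(-33)) + 3586)/(25465 + 21773) = (1/(2*(-1 - 1*(-33))) + 3586)/(25465 + 21773) = (1/(2*(-1 + 33)) + 3586)/47238 = ((½)/32 + 3586)*(1/47238) = ((½)*(1/32) + 3586)*(1/47238) = (1/64 + 3586)*(1/47238) = (229505/64)*(1/47238) = 229505/3023232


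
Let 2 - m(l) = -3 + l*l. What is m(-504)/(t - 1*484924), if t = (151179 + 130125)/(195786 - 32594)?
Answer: 5181570389/9891929513 ≈ 0.52382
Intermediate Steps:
t = 35163/20399 (t = 281304/163192 = 281304*(1/163192) = 35163/20399 ≈ 1.7238)
m(l) = 5 - l² (m(l) = 2 - (-3 + l*l) = 2 - (-3 + l²) = 2 + (3 - l²) = 5 - l²)
m(-504)/(t - 1*484924) = (5 - 1*(-504)²)/(35163/20399 - 1*484924) = (5 - 1*254016)/(35163/20399 - 484924) = (5 - 254016)/(-9891929513/20399) = -254011*(-20399/9891929513) = 5181570389/9891929513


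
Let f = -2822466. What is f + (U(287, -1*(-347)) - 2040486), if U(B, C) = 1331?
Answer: -4861621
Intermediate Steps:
f + (U(287, -1*(-347)) - 2040486) = -2822466 + (1331 - 2040486) = -2822466 - 2039155 = -4861621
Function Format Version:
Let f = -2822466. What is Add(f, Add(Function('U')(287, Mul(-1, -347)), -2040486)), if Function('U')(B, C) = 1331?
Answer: -4861621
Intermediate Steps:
Add(f, Add(Function('U')(287, Mul(-1, -347)), -2040486)) = Add(-2822466, Add(1331, -2040486)) = Add(-2822466, -2039155) = -4861621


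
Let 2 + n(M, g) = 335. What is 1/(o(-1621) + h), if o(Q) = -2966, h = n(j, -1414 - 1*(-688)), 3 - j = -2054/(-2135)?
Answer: -1/2633 ≈ -0.00037979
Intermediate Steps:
j = 4351/2135 (j = 3 - (-2054)/(-2135) = 3 - (-2054)*(-1)/2135 = 3 - 1*2054/2135 = 3 - 2054/2135 = 4351/2135 ≈ 2.0379)
n(M, g) = 333 (n(M, g) = -2 + 335 = 333)
h = 333
1/(o(-1621) + h) = 1/(-2966 + 333) = 1/(-2633) = -1/2633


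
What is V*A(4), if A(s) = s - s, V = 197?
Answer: 0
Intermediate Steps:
A(s) = 0
V*A(4) = 197*0 = 0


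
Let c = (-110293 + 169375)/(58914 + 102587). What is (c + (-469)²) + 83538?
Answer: 49015451081/161501 ≈ 3.0350e+5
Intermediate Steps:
c = 59082/161501 ≈ 0.36583
(c + (-469)²) + 83538 = (59082/161501 + (-469)²) + 83538 = (59082/161501 + 219961) + 83538 = 35523980543/161501 + 83538 = 49015451081/161501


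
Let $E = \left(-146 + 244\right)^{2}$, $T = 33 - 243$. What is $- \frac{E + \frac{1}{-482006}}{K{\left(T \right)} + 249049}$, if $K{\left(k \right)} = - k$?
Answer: $- \frac{4629185623}{120144333554} \approx -0.03853$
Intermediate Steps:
$T = -210$
$E = 9604$ ($E = 98^{2} = 9604$)
$- \frac{E + \frac{1}{-482006}}{K{\left(T \right)} + 249049} = - \frac{9604 + \frac{1}{-482006}}{\left(-1\right) \left(-210\right) + 249049} = - \frac{9604 - \frac{1}{482006}}{210 + 249049} = - \frac{4629185623}{482006 \cdot 249259} = \left(-1\right) \frac{4629185623}{120144333554} = - \frac{4629185623}{120144333554}$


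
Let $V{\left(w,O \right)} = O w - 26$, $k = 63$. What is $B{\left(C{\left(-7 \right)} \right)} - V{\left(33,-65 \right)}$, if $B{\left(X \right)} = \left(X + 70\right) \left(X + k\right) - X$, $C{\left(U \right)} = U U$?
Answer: $15450$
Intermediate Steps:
$C{\left(U \right)} = U^{2}$
$V{\left(w,O \right)} = -26 + O w$
$B{\left(X \right)} = - X + \left(63 + X\right) \left(70 + X\right)$ ($B{\left(X \right)} = \left(X + 70\right) \left(X + 63\right) - X = \left(70 + X\right) \left(63 + X\right) - X = \left(63 + X\right) \left(70 + X\right) - X = - X + \left(63 + X\right) \left(70 + X\right)$)
$B{\left(C{\left(-7 \right)} \right)} - V{\left(33,-65 \right)} = \left(4410 + \left(\left(-7\right)^{2}\right)^{2} + 132 \left(-7\right)^{2}\right) - \left(-26 - 2145\right) = \left(4410 + 49^{2} + 132 \cdot 49\right) - \left(-26 - 2145\right) = \left(4410 + 2401 + 6468\right) - -2171 = 13279 + 2171 = 15450$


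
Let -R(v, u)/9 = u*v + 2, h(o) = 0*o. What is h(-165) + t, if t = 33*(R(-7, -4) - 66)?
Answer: -11088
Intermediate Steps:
h(o) = 0
R(v, u) = -18 - 9*u*v (R(v, u) = -9*(u*v + 2) = -9*(2 + u*v) = -18 - 9*u*v)
t = -11088 (t = 33*((-18 - 9*(-4)*(-7)) - 66) = 33*((-18 - 252) - 66) = 33*(-270 - 66) = 33*(-336) = -11088)
h(-165) + t = 0 - 11088 = -11088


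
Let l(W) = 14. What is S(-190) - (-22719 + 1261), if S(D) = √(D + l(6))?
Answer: 21458 + 4*I*√11 ≈ 21458.0 + 13.266*I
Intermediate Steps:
S(D) = √(14 + D) (S(D) = √(D + 14) = √(14 + D))
S(-190) - (-22719 + 1261) = √(14 - 190) - (-22719 + 1261) = √(-176) - 1*(-21458) = 4*I*√11 + 21458 = 21458 + 4*I*√11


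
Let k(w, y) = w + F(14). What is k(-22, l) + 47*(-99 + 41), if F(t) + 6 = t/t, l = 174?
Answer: -2753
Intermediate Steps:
F(t) = -5 (F(t) = -6 + t/t = -6 + 1 = -5)
k(w, y) = -5 + w (k(w, y) = w - 5 = -5 + w)
k(-22, l) + 47*(-99 + 41) = (-5 - 22) + 47*(-99 + 41) = -27 + 47*(-58) = -27 - 2726 = -2753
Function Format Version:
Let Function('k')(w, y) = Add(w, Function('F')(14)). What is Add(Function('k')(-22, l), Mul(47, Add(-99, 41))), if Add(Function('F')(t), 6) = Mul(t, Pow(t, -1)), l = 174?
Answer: -2753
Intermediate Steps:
Function('F')(t) = -5 (Function('F')(t) = Add(-6, Mul(t, Pow(t, -1))) = Add(-6, 1) = -5)
Function('k')(w, y) = Add(-5, w) (Function('k')(w, y) = Add(w, -5) = Add(-5, w))
Add(Function('k')(-22, l), Mul(47, Add(-99, 41))) = Add(Add(-5, -22), Mul(47, Add(-99, 41))) = Add(-27, Mul(47, -58)) = Add(-27, -2726) = -2753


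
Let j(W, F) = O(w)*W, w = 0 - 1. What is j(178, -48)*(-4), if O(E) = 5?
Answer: -3560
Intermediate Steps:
w = -1
j(W, F) = 5*W
j(178, -48)*(-4) = (5*178)*(-4) = 890*(-4) = -3560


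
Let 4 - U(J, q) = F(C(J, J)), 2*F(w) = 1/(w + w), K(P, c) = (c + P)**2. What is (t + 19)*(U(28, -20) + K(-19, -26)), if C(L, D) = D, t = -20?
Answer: -227247/112 ≈ -2029.0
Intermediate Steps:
K(P, c) = (P + c)**2
F(w) = 1/(4*w) (F(w) = 1/(2*(w + w)) = 1/(2*((2*w))) = (1/(2*w))/2 = 1/(4*w))
U(J, q) = 4 - 1/(4*J)
(t + 19)*(U(28, -20) + K(-19, -26)) = (-20 + 19)*((4 - 1/4/28) + (-19 - 26)**2) = -((4 - 1/4*1/28) + (-45)**2) = -((4 - 1/112) + 2025) = -(447/112 + 2025) = -1*227247/112 = -227247/112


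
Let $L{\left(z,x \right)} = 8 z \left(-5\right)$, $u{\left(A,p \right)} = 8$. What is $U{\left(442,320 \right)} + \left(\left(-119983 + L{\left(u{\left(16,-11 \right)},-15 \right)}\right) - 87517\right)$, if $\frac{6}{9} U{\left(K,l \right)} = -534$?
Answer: $-208621$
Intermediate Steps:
$L{\left(z,x \right)} = - 40 z$
$U{\left(K,l \right)} = -801$ ($U{\left(K,l \right)} = \frac{3}{2} \left(-534\right) = -801$)
$U{\left(442,320 \right)} + \left(\left(-119983 + L{\left(u{\left(16,-11 \right)},-15 \right)}\right) - 87517\right) = -801 - 207820 = -208621$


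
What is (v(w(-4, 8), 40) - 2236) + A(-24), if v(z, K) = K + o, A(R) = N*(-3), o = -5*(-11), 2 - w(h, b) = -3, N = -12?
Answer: -2105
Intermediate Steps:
w(h, b) = 5 (w(h, b) = 2 - 1*(-3) = 2 + 3 = 5)
o = 55
A(R) = 36 (A(R) = -12*(-3) = 36)
v(z, K) = 55 + K (v(z, K) = K + 55 = 55 + K)
(v(w(-4, 8), 40) - 2236) + A(-24) = ((55 + 40) - 2236) + 36 = (95 - 2236) + 36 = -2141 + 36 = -2105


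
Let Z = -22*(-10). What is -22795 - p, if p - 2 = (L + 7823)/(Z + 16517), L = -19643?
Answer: -127180523/5579 ≈ -22796.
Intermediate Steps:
Z = 220
p = 7218/5579 (p = 2 + (-19643 + 7823)/(220 + 16517) = 2 - 11820/16737 = 2 - 11820*1/16737 = 2 - 3940/5579 = 7218/5579 ≈ 1.2938)
-22795 - p = -22795 - 1*7218/5579 = -22795 - 7218/5579 = -127180523/5579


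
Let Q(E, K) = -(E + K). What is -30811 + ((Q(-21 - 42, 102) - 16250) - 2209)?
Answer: -49309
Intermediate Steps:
Q(E, K) = -E - K
-30811 + ((Q(-21 - 42, 102) - 16250) - 2209) = -30811 + (((-(-21 - 42) - 1*102) - 16250) - 2209) = -30811 + (((-1*(-63) - 102) - 16250) - 2209) = -30811 + (((63 - 102) - 16250) - 2209) = -30811 + ((-39 - 16250) - 2209) = -30811 + (-16289 - 2209) = -30811 - 18498 = -49309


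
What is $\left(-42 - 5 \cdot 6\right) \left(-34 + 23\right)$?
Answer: $792$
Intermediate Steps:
$\left(-42 - 5 \cdot 6\right) \left(-34 + 23\right) = \left(-42 - 30\right) \left(-11\right) = \left(-72\right) \left(-11\right) = 792$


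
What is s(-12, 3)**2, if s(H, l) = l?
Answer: 9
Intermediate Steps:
s(-12, 3)**2 = 3**2 = 9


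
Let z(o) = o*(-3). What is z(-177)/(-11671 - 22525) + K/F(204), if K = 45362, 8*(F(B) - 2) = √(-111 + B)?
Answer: 198553379303/5573948 - 362896*√93/163 ≈ 14151.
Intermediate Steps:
z(o) = -3*o
F(B) = 2 + √(-111 + B)/8
z(-177)/(-11671 - 22525) + K/F(204) = (-3*(-177))/(-11671 - 22525) + 45362/(2 + √(-111 + 204)/8) = 531/(-34196) + 45362/(2 + √93/8) = 531*(-1/34196) + 45362/(2 + √93/8) = -531/34196 + 45362/(2 + √93/8)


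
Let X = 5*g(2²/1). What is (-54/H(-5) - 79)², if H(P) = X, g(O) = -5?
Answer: 3690241/625 ≈ 5904.4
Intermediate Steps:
X = -25 (X = 5*(-5) = -25)
H(P) = -25
(-54/H(-5) - 79)² = (-54/(-25) - 79)² = (-54*(-1/25) - 79)² = (54/25 - 79)² = (-1921/25)² = 3690241/625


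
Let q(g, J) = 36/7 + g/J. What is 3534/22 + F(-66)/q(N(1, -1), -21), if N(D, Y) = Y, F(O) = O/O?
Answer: 192834/1199 ≈ 160.83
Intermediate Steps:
F(O) = 1
q(g, J) = 36/7 + g/J (q(g, J) = 36*(1/7) + g/J = 36/7 + g/J)
3534/22 + F(-66)/q(N(1, -1), -21) = 3534/22 + 1/(36/7 - 1/(-21)) = 3534*(1/22) + 1/(36/7 - 1*(-1/21)) = 1767/11 + 1/(36/7 + 1/21) = 1767/11 + 1/(109/21) = 1767/11 + 1*(21/109) = 1767/11 + 21/109 = 192834/1199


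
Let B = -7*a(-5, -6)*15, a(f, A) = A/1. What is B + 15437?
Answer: 16067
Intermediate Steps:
a(f, A) = A (a(f, A) = A*1 = A)
B = 630 (B = -7*(-6)*15 = 42*15 = 630)
B + 15437 = 630 + 15437 = 16067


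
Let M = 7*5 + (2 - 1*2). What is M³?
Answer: 42875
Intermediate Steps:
M = 35 (M = 35 + (2 - 2) = 35 + 0 = 35)
M³ = 35³ = 42875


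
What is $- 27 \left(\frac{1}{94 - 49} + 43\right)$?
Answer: $- \frac{5808}{5} \approx -1161.6$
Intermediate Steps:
$- 27 \left(\frac{1}{94 - 49} + 43\right) = - 27 \left(\frac{1}{45} + 43\right) = \left(-27\right) \frac{1936}{45} = - \frac{5808}{5}$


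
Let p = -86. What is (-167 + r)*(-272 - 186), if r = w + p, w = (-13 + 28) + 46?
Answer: 87936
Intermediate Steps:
w = 61 (w = 15 + 46 = 61)
r = -25 (r = 61 - 86 = -25)
(-167 + r)*(-272 - 186) = (-167 - 25)*(-272 - 186) = -192*(-458) = 87936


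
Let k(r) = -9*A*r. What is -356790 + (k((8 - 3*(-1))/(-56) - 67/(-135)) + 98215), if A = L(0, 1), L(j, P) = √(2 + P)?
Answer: -258575 - 2267*√3/840 ≈ -2.5858e+5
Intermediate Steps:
A = √3 (A = √(2 + 1) = √3 ≈ 1.7320)
k(r) = -9*r*√3 (k(r) = -9*√3*r = -9*r*√3)
-356790 + (k((8 - 3*(-1))/(-56) - 67/(-135)) + 98215) = -356790 + (-9*((8 - 3*(-1))/(-56) - 67/(-135))*√3 + 98215) = -356790 + (-9*((8 + 3)*(-1/56) - 67*(-1/135))*√3 + 98215) = -356790 + (-9*(11*(-1/56) + 67/135)*√3 + 98215) = -356790 + (-9*(-11/56 + 67/135)*√3 + 98215) = -356790 + (-9*2267/7560*√3 + 98215) = -356790 + (-2267*√3/840 + 98215) = -356790 + (98215 - 2267*√3/840) = -258575 - 2267*√3/840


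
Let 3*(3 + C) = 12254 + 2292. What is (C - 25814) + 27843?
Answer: 20624/3 ≈ 6874.7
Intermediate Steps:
C = 14537/3 (C = -3 + (12254 + 2292)/3 = -3 + (⅓)*14546 = -3 + 14546/3 = 14537/3 ≈ 4845.7)
(C - 25814) + 27843 = (14537/3 - 25814) + 27843 = -62905/3 + 27843 = 20624/3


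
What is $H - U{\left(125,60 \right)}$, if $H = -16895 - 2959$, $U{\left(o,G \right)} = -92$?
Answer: $-19762$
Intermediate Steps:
$H = -19854$ ($H = -16895 - 2959 = -19854$)
$H - U{\left(125,60 \right)} = -19854 - -92 = -19854 + 92 = -19762$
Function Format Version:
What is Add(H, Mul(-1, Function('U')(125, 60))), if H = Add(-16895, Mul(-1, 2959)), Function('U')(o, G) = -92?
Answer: -19762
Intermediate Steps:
H = -19854 (H = Add(-16895, -2959) = -19854)
Add(H, Mul(-1, Function('U')(125, 60))) = Add(-19854, Mul(-1, -92)) = Add(-19854, 92) = -19762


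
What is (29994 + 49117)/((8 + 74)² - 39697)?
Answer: -79111/32973 ≈ -2.3993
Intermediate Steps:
(29994 + 49117)/((8 + 74)² - 39697) = 79111/(82² - 39697) = 79111/(6724 - 39697) = 79111/(-32973) = 79111*(-1/32973) = -79111/32973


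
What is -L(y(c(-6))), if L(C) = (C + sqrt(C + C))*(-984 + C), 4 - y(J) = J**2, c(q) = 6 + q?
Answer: 3920 + 1960*sqrt(2) ≈ 6691.9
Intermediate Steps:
y(J) = 4 - J**2
L(C) = (-984 + C)*(C + sqrt(2)*sqrt(C)) (L(C) = (C + sqrt(2*C))*(-984 + C) = (C + sqrt(2)*sqrt(C))*(-984 + C) = (-984 + C)*(C + sqrt(2)*sqrt(C)))
-L(y(c(-6))) = -((4 - (6 - 6)**2)**2 - 984*(4 - (6 - 6)**2) + sqrt(2)*(4 - (6 - 6)**2)**(3/2) - 984*sqrt(2)*sqrt(4 - (6 - 6)**2)) = -((4 - 1*0**2)**2 - 984*(4 - 1*0**2) + sqrt(2)*(4 - 1*0**2)**(3/2) - 984*sqrt(2)*sqrt(4 - 1*0**2)) = -((4 - 1*0)**2 - 984*(4 - 1*0) + sqrt(2)*(4 - 1*0)**(3/2) - 984*sqrt(2)*sqrt(4 - 1*0)) = -((4 + 0)**2 - 984*(4 + 0) + sqrt(2)*(4 + 0)**(3/2) - 984*sqrt(2)*sqrt(4 + 0)) = -(4**2 - 984*4 + sqrt(2)*4**(3/2) - 984*sqrt(2)*sqrt(4)) = -(16 - 3936 + sqrt(2)*8 - 984*sqrt(2)*2) = -(16 - 3936 + 8*sqrt(2) - 1968*sqrt(2)) = -(-3920 - 1960*sqrt(2)) = 3920 + 1960*sqrt(2)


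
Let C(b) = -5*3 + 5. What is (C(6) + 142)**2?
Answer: 17424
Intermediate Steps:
C(b) = -10 (C(b) = -15 + 5 = -10)
(C(6) + 142)**2 = (-10 + 142)**2 = 132**2 = 17424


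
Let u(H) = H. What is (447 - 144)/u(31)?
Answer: 303/31 ≈ 9.7742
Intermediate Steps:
(447 - 144)/u(31) = (447 - 144)/31 = 303*(1/31) = 303/31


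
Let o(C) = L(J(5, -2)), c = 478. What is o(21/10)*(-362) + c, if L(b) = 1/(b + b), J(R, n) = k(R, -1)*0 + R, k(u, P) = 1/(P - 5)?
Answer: 2209/5 ≈ 441.80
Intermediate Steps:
k(u, P) = 1/(-5 + P)
J(R, n) = R (J(R, n) = 0/(-5 - 1) + R = 0/(-6) + R = -⅙*0 + R = 0 + R = R)
L(b) = 1/(2*b)
o(C) = ⅒ (o(C) = (½)/5 = (½)*(⅕) = ⅒)
o(21/10)*(-362) + c = (⅒)*(-362) + 478 = -181/5 + 478 = 2209/5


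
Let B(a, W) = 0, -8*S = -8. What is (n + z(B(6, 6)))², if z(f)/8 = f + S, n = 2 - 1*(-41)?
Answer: 2601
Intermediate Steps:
S = 1 (S = -⅛*(-8) = 1)
n = 43 (n = 2 + 41 = 43)
z(f) = 8 + 8*f (z(f) = 8*(f + 1) = 8*(1 + f) = 8 + 8*f)
(n + z(B(6, 6)))² = (43 + (8 + 8*0))² = (43 + (8 + 0))² = (43 + 8)² = 51² = 2601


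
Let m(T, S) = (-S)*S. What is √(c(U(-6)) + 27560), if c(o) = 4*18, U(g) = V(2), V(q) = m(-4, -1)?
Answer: 4*√1727 ≈ 166.23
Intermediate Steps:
m(T, S) = -S²
V(q) = -1 (V(q) = -1*(-1)² = -1*1 = -1)
U(g) = -1
c(o) = 72
√(c(U(-6)) + 27560) = √(72 + 27560) = √27632 = 4*√1727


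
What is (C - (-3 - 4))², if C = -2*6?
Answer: 25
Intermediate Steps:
C = -12
(C - (-3 - 4))² = (-12 - (-3 - 4))² = (-12 - 1*(-7))² = (-12 + 7)² = (-5)² = 25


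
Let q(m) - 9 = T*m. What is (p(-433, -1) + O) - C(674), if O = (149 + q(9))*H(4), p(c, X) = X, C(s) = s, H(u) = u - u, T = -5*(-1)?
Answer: -675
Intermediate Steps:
T = 5
H(u) = 0
q(m) = 9 + 5*m
O = 0 (O = (149 + (9 + 5*9))*0 = (149 + (9 + 45))*0 = (149 + 54)*0 = 203*0 = 0)
(p(-433, -1) + O) - C(674) = (-1 + 0) - 1*674 = -1 - 674 = -675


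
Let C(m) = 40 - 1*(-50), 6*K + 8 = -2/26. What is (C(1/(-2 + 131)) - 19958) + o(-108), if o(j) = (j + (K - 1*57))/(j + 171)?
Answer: -32548109/1638 ≈ -19871.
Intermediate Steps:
K = -35/26 (K = -4/3 + (-2/26)/6 = -4/3 + (-2*1/26)/6 = -4/3 + (⅙)*(-1/13) = -4/3 - 1/78 = -35/26 ≈ -1.3462)
C(m) = 90 (C(m) = 40 + 50 = 90)
o(j) = (-1517/26 + j)/(171 + j) (o(j) = (j + (-35/26 - 1*57))/(j + 171) = (j + (-35/26 - 57))/(171 + j) = (j - 1517/26)/(171 + j) = (-1517/26 + j)/(171 + j))
(C(1/(-2 + 131)) - 19958) + o(-108) = (90 - 19958) + (-1517/26 - 108)/(171 - 108) = -19868 - 4325/26/63 = -19868 + (1/63)*(-4325/26) = -19868 - 4325/1638 = -32548109/1638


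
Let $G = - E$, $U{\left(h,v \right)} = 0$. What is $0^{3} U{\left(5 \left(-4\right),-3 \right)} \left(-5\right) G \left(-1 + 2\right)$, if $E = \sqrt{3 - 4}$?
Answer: $0$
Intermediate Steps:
$E = i$ ($E = \sqrt{-1} = i \approx 1.0 i$)
$G = - i \approx - 1.0 i$
$0^{3} U{\left(5 \left(-4\right),-3 \right)} \left(-5\right) G \left(-1 + 2\right) = 0^{3} \cdot 0 \left(-5\right) \left(- i\right) \left(-1 + 2\right) = 0 \cdot 0 \left(- i\right) 1 = 0 \cdot 0 \cdot 1 = 0 \cdot 0 = 0$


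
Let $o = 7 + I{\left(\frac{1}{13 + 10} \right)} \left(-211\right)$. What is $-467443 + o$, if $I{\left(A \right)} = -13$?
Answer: $-464693$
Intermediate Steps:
$o = 2750$ ($o = 7 - -2743 = 7 + 2743 = 2750$)
$-467443 + o = -467443 + 2750 = -464693$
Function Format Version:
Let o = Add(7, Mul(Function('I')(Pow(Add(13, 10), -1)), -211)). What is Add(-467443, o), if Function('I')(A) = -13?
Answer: -464693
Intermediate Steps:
o = 2750 (o = Add(7, Mul(-13, -211)) = Add(7, 2743) = 2750)
Add(-467443, o) = Add(-467443, 2750) = -464693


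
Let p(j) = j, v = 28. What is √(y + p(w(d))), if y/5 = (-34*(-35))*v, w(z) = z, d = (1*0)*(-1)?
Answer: 70*√34 ≈ 408.17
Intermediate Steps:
d = 0 (d = 0*(-1) = 0)
y = 166600 (y = 5*(-34*(-35)*28) = 5*(1190*28) = 5*33320 = 166600)
√(y + p(w(d))) = √(166600 + 0) = √166600 = 70*√34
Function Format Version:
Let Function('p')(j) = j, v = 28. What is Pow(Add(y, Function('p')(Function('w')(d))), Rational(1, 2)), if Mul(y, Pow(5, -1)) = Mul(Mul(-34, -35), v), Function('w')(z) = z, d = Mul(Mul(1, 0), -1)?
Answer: Mul(70, Pow(34, Rational(1, 2))) ≈ 408.17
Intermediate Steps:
d = 0 (d = Mul(0, -1) = 0)
y = 166600 (y = Mul(5, Mul(Mul(-34, -35), 28)) = Mul(5, Mul(1190, 28)) = Mul(5, 33320) = 166600)
Pow(Add(y, Function('p')(Function('w')(d))), Rational(1, 2)) = Pow(Add(166600, 0), Rational(1, 2)) = Pow(166600, Rational(1, 2)) = Mul(70, Pow(34, Rational(1, 2)))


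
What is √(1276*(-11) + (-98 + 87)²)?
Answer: 11*I*√115 ≈ 117.96*I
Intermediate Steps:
√(1276*(-11) + (-98 + 87)²) = √(-14036 + (-11)²) = √(-14036 + 121) = √(-13915) = 11*I*√115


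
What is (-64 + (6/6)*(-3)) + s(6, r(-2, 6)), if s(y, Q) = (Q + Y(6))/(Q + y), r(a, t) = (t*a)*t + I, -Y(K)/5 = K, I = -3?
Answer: -1506/23 ≈ -65.478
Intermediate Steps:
Y(K) = -5*K
r(a, t) = -3 + a*t² (r(a, t) = (t*a)*t - 3 = (a*t)*t - 3 = a*t² - 3 = -3 + a*t²)
s(y, Q) = (-30 + Q)/(Q + y) (s(y, Q) = (Q - 5*6)/(Q + y) = (Q - 30)/(Q + y) = (-30 + Q)/(Q + y))
(-64 + (6/6)*(-3)) + s(6, r(-2, 6)) = (-64 + (6/6)*(-3)) + (-30 + (-3 - 2*6²))/((-3 - 2*6²) + 6) = (-64 + (6*(⅙))*(-3)) + (-30 + (-3 - 2*36))/((-3 - 2*36) + 6) = (-64 + 1*(-3)) + (-30 + (-3 - 72))/((-3 - 72) + 6) = (-64 - 3) + (-30 - 75)/(-75 + 6) = -67 - 105/(-69) = -67 - 1/69*(-105) = -67 + 35/23 = -1506/23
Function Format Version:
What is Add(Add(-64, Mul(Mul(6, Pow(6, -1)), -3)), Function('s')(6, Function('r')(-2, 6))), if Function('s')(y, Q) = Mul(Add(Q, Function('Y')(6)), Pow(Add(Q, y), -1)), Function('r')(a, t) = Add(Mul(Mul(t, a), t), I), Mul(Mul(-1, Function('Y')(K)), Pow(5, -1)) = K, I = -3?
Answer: Rational(-1506, 23) ≈ -65.478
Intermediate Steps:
Function('Y')(K) = Mul(-5, K)
Function('r')(a, t) = Add(-3, Mul(a, Pow(t, 2))) (Function('r')(a, t) = Add(Mul(Mul(t, a), t), -3) = Add(Mul(Mul(a, t), t), -3) = Add(Mul(a, Pow(t, 2)), -3) = Add(-3, Mul(a, Pow(t, 2))))
Function('s')(y, Q) = Mul(Pow(Add(Q, y), -1), Add(-30, Q)) (Function('s')(y, Q) = Mul(Add(Q, Mul(-5, 6)), Pow(Add(Q, y), -1)) = Mul(Add(Q, -30), Pow(Add(Q, y), -1)) = Mul(Add(-30, Q), Pow(Add(Q, y), -1)) = Mul(Pow(Add(Q, y), -1), Add(-30, Q)))
Add(Add(-64, Mul(Mul(6, Pow(6, -1)), -3)), Function('s')(6, Function('r')(-2, 6))) = Add(Add(-64, Mul(Mul(6, Pow(6, -1)), -3)), Mul(Pow(Add(Add(-3, Mul(-2, Pow(6, 2))), 6), -1), Add(-30, Add(-3, Mul(-2, Pow(6, 2)))))) = Add(Add(-64, Mul(Mul(6, Rational(1, 6)), -3)), Mul(Pow(Add(Add(-3, Mul(-2, 36)), 6), -1), Add(-30, Add(-3, Mul(-2, 36))))) = Add(Add(-64, Mul(1, -3)), Mul(Pow(Add(Add(-3, -72), 6), -1), Add(-30, Add(-3, -72)))) = Add(Add(-64, -3), Mul(Pow(Add(-75, 6), -1), Add(-30, -75))) = Add(-67, Mul(Pow(-69, -1), -105)) = Add(-67, Mul(Rational(-1, 69), -105)) = Add(-67, Rational(35, 23)) = Rational(-1506, 23)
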